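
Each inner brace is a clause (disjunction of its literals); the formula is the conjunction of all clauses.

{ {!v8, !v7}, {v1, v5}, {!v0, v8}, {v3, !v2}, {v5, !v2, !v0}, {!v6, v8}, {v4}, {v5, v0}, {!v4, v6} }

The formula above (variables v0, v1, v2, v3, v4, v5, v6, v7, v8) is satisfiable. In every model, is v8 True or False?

Suppose v8 = false.
The clause (!v0) is unit, so v0 = false.
The clause (!v6) is unit, so v6 = false.
The clause (v4) is unit, so v4 = true.
That conflicts with the unit clause (!v4).
So every satisfying assignment has v8 = True.

True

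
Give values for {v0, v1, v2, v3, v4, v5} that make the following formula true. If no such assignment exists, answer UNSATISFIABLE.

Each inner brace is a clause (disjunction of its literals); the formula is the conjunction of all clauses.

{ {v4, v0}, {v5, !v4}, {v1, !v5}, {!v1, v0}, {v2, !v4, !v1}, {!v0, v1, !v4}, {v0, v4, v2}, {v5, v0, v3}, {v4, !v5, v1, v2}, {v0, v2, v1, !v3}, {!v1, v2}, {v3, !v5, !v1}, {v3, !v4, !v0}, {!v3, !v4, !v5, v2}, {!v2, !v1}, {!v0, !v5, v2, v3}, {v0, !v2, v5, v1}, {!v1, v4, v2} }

v0: true, v1: false, v2: true, v3: false, v4: false, v5: false

Suppose v4 = false.
The clause (v0) is unit, so v0 = true.
Suppose v1 = false.
The clause (!v5) is unit, so v5 = false.
No clause remains; v2, v3 are free.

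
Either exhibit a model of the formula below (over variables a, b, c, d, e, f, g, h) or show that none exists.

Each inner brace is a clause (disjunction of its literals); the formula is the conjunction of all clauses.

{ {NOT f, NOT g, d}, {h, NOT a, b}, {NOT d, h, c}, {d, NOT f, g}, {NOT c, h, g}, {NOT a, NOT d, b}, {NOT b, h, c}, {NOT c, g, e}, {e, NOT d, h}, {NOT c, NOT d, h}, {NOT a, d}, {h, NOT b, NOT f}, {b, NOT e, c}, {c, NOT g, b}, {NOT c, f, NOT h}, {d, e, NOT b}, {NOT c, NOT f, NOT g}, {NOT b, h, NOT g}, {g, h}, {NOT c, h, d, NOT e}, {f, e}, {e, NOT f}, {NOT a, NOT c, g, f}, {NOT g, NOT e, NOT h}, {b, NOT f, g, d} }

a=false, b=true, c=false, d=false, e=true, f=false, g=false, h=true

Case a = false:
Case g = false:
From the singleton clause (h), h = true.
Case d = false:
From the singleton clause (NOT f), f = false.
From the singleton clause (NOT c), c = false.
From the singleton clause (e), e = true.
From the singleton clause (b), b = true.
This assignment satisfies each clause.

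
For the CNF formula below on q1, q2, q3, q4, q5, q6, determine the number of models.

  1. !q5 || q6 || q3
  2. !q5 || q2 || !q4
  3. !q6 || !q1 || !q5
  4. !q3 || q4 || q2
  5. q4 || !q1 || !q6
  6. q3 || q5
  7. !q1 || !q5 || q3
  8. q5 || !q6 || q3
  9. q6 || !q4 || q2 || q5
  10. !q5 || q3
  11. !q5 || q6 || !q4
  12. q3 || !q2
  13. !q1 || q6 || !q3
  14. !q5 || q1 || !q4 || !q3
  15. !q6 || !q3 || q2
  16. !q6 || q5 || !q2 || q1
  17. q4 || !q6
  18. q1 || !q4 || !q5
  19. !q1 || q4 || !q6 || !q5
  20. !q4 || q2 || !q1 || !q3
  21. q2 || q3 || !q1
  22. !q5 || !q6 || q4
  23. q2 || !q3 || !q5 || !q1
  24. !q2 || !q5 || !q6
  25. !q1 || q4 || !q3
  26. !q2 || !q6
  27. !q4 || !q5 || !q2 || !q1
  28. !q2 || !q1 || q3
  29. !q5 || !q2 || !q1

3

There are 2^6 = 64 truth assignments over (q1, q2, q3, q4, q5, q6).
Split on q5. With q5 = true, the clauses containing q5 are satisfied and !q5 drops from the rest; 1 of the 2^5 = 32 assignments to the other variables satisfy what remains.
With q5 = false, by the same count on the reduced clause set, 2 assignments work.
(One model: q1=F, q2=T, q3=T, q4=F, q5=F, q6=F.)
Total: 1 + 2 = 3.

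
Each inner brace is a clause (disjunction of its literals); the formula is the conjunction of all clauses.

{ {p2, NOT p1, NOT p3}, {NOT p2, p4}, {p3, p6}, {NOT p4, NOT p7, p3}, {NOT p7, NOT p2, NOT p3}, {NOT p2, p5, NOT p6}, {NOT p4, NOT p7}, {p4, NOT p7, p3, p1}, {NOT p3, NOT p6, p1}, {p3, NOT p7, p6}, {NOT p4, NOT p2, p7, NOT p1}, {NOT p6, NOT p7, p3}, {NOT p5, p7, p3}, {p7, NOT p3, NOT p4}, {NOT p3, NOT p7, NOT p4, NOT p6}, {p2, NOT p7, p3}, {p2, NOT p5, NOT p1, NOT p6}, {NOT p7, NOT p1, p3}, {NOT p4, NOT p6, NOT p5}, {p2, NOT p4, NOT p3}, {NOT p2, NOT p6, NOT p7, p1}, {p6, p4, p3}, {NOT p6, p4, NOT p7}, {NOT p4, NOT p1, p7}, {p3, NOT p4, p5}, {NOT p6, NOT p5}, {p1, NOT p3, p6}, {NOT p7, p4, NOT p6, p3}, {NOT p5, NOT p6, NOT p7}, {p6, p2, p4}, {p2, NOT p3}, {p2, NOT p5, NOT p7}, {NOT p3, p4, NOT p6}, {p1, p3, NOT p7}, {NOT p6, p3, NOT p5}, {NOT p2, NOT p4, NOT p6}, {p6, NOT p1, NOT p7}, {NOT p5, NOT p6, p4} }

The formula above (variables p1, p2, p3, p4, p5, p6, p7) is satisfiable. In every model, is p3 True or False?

False

Suppose p3 = true.
Unit clause (p2) forces p2 = true.
Unit clause (p4) forces p4 = true.
Unit clause (NOT p7) forces p7 = false.
Now (p7) is unsatisfied and unit — conflict.
So every satisfying assignment has p3 = False.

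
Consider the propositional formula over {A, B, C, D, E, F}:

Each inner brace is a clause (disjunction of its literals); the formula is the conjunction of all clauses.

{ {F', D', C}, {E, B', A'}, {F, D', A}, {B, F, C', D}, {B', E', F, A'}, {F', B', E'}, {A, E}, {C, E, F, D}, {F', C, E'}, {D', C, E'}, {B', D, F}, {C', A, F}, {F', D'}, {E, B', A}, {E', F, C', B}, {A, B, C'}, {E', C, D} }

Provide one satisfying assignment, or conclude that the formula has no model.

Branch on A: set A = 1.
Branch on E: set E = 0.
From the singleton clause (B'), B = 0.
Branch on F: set F = 1.
From the singleton clause (D'), D = 0.
No clause remains; C is free.

A: 1, B: 0, C: 1, D: 0, E: 0, F: 1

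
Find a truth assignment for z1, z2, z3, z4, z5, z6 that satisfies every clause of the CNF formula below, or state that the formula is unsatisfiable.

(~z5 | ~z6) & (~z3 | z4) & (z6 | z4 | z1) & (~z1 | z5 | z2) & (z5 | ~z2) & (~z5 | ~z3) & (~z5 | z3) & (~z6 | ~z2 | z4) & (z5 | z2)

Branch on z5: set z5 = 0.
From the singleton clause (~z2), z2 = 0.
That conflicts with the unit clause (z2).
Undo z5 and try z5 = 1.
From the singleton clause (~z6), z6 = 0.
From the singleton clause (~z3), z3 = 0.
That conflicts with the unit clause (z3).
Both values of z5 lead to a conflict.

UNSATISFIABLE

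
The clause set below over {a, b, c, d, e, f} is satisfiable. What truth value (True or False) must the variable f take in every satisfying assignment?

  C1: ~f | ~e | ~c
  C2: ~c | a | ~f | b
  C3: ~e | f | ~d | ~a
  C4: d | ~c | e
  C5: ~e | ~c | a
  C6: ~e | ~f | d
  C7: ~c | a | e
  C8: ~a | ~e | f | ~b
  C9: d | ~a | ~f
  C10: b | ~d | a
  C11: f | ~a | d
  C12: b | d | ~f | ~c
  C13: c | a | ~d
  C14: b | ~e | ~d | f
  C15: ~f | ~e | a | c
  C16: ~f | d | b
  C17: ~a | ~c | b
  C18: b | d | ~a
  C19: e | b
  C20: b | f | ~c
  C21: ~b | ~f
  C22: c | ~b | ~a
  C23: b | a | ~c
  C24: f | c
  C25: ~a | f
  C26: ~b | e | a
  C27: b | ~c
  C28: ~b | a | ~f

True

Suppose f = 0.
The clause (c) is unit, so c = 1.
The clause (b) is unit, so b = 1.
The clause (~a) is unit, so a = 0.
The clause (~e) is unit, so e = 0.
That conflicts with the unit clause (e).
So every satisfying assignment has f = True.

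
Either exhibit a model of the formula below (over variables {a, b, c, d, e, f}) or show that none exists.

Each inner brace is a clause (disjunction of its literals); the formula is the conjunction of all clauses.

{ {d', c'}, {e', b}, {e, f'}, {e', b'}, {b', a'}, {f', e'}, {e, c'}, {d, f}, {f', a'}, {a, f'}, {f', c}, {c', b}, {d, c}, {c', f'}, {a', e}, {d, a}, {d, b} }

Try d = 1.
From the singleton clause (c'), c = 0.
From the singleton clause (f'), f = 0.
Try e = 0.
From the singleton clause (a'), a = 0.
No clause remains; b is free.

a: 0, b: 1, c: 0, d: 1, e: 0, f: 0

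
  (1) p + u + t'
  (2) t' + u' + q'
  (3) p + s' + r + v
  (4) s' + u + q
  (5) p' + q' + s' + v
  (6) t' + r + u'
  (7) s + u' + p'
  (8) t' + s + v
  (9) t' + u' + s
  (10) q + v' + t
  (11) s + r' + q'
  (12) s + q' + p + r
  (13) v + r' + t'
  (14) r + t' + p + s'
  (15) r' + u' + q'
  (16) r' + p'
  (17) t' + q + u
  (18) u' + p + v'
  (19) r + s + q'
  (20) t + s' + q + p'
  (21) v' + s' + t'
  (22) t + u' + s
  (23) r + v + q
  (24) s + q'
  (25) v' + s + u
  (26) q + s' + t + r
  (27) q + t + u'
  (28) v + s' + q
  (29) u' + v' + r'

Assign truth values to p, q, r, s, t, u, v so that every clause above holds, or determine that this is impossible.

Suppose r = 1.
From the singleton clause (p'), p = 0.
Suppose u = 0.
From the singleton clause (t'), t = 0.
Suppose s = 1.
From the singleton clause (q), q = 1.
No clause remains; v is free.

p ↦ 0, q ↦ 1, r ↦ 1, s ↦ 1, t ↦ 0, u ↦ 0, v ↦ 1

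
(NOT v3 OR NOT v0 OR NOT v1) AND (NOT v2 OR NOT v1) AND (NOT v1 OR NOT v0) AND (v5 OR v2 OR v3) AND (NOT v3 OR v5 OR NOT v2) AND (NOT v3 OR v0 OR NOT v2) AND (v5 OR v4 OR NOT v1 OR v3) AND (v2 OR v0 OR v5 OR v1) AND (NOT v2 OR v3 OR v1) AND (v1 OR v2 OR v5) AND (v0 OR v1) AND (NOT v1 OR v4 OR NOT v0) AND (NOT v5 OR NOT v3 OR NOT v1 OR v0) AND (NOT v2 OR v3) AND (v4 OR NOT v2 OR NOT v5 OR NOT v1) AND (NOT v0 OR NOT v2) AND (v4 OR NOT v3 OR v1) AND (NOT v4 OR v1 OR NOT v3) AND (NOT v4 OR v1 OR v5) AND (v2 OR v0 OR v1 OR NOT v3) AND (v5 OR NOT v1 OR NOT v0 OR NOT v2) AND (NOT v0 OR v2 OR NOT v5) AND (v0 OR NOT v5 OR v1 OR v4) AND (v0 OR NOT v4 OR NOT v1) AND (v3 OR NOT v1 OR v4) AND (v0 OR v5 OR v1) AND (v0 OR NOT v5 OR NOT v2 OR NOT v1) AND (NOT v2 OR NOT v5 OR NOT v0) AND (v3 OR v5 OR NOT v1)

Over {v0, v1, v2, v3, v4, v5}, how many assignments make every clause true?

There are 2^6 = 64 truth assignments over (v0, v1, v2, v3, v4, v5).
Split on v2. With v2 = true, the clauses containing v2 are satisfied and NOT v2 drops from the rest; 0 of the 2^5 = 32 assignments to the other variables satisfy what remains.
With v2 = false, by the same count on the reduced clause set, 1 assignment works.
(One model: v0=F, v1=T, v2=F, v3=T, v4=F, v5=F.)
Total: 0 + 1 = 1.

1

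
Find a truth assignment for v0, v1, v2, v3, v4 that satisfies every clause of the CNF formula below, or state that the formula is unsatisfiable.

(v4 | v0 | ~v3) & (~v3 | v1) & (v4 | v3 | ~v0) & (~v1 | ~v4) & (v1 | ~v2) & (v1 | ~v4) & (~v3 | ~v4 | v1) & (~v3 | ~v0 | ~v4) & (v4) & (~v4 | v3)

Unit clause (v4) forces v4 = 1.
Unit clause (~v1) forces v1 = 0.
But (v1) is also a unit clause — contradiction.

UNSATISFIABLE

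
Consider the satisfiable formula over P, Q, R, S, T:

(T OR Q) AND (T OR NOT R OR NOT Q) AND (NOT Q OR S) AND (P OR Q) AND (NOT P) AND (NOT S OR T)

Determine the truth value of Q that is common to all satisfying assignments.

Suppose Q = false.
The clause (T) is unit, so T = true.
The clause (P) is unit, so P = true.
That conflicts with the unit clause (NOT P).
So every satisfying assignment has Q = True.

True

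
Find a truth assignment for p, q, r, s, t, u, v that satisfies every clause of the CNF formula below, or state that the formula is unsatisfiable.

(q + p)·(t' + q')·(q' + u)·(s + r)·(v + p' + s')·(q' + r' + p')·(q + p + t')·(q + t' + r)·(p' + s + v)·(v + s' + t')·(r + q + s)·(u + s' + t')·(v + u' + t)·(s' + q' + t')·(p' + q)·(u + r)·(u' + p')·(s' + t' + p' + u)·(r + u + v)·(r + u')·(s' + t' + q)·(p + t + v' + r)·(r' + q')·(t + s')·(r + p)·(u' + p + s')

UNSATISFIABLE

Suppose q = 1.
(t') alone gives t = 0.
(u) alone gives u = 1.
(v) alone gives v = 1.
(p') alone gives p = 0.
(r) alone gives r = 1.
Now (r') is unsatisfied and unit — conflict.
Backtrack on q: now try q = 0.
(p) alone gives p = 1.
Now (p') is unsatisfied and unit — conflict.
Either choice for q ends in contradiction.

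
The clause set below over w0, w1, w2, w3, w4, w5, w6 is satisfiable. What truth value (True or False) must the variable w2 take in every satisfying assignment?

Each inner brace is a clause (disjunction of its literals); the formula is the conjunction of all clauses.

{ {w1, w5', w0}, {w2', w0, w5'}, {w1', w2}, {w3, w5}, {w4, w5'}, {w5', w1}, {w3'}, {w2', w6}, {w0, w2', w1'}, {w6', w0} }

True

Suppose w2 = 0.
(w1') alone gives w1 = 0.
(w5') alone gives w5 = 0.
(w3) alone gives w3 = 1.
But (w3') is also a unit clause — contradiction.
So every satisfying assignment has w2 = True.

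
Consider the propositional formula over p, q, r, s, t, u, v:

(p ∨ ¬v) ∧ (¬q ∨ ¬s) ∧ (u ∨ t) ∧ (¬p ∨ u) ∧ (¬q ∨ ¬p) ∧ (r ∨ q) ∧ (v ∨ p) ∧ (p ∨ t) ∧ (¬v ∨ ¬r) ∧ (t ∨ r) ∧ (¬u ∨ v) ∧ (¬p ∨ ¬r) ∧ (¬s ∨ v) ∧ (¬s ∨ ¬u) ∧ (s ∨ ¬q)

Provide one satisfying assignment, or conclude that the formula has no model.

Branch on p: set p = True.
The clause (u) is unit, so u = True.
The clause (¬q) is unit, so q = False.
The clause (r) is unit, so r = True.
Now (¬r) is unsatisfied and unit — conflict.
That branch fails; take p = False instead.
The clause (¬v) is unit, so v = False.
Now (v) is unsatisfied and unit — conflict.
Either choice for p ends in contradiction.

UNSATISFIABLE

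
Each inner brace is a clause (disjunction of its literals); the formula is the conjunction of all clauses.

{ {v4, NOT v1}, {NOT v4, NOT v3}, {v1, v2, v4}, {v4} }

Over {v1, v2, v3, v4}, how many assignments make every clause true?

4

There are 2^4 = 16 truth assignments over (v1, v2, v3, v4).
Check each against the 4 clauses (columns in the order v1, v2, v3, v4):
  F F F F  ✗ fails (v1 OR v2 OR v4)
  F F F T  ✓ satisfies all
  F F T F  ✗ fails (v1 OR v2 OR v4)
  F F T T  ✗ fails (NOT v4 OR NOT v3)
  F T F F  ✗ fails (v4)
  F T F T  ✓ satisfies all
  F T T F  ✗ fails (v4)
  F T T T  ✗ fails (NOT v4 OR NOT v3)
  T F F F  ✗ fails (v4 OR NOT v1)
  T F F T  ✓ satisfies all
  T F T F  ✗ fails (v4 OR NOT v1)
  T F T T  ✗ fails (NOT v4 OR NOT v3)
  T T F F  ✗ fails (v4 OR NOT v1)
  T T F T  ✓ satisfies all
  T T T F  ✗ fails (v4 OR NOT v1)
  T T T T  ✗ fails (NOT v4 OR NOT v3)
4 of the 16 rows are models.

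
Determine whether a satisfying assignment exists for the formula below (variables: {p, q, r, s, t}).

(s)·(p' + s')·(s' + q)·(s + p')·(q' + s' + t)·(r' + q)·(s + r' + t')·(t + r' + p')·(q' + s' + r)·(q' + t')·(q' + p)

Unsatisfiable

Unit clause (s) forces s = 1.
Unit clause (p') forces p = 0.
Unit clause (q) forces q = 1.
But (q') is also a unit clause — contradiction.
No assignment satisfies every clause.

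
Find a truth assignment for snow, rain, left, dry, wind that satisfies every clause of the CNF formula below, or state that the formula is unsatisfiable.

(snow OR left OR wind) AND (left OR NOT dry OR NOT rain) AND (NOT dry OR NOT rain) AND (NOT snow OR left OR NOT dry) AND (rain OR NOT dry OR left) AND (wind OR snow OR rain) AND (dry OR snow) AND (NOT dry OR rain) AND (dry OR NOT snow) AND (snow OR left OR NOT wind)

UNSATISFIABLE

Try dry = false.
The clause (snow) is unit, so snow = true.
But (NOT snow) is also a unit clause — contradiction.
That branch fails; take dry = true instead.
The clause (NOT rain) is unit, so rain = false.
But (rain) is also a unit clause — contradiction.
Either choice for dry ends in contradiction.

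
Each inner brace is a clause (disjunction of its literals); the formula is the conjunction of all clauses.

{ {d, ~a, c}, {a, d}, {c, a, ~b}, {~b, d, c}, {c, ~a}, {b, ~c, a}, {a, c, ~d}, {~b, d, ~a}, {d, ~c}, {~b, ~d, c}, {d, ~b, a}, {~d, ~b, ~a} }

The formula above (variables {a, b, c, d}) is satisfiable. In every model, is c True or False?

True

Suppose c = 0.
From the singleton clause (~a), a = 0.
From the singleton clause (d), d = 1.
But (~d) is also a unit clause — contradiction.
So every satisfying assignment has c = True.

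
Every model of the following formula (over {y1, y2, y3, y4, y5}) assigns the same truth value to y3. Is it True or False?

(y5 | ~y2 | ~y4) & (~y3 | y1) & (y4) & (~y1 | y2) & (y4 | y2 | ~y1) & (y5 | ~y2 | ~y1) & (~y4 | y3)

Suppose y3 = 0.
Unit clause (y4) forces y4 = 1.
But (~y4) is also a unit clause — contradiction.
So every satisfying assignment has y3 = True.

True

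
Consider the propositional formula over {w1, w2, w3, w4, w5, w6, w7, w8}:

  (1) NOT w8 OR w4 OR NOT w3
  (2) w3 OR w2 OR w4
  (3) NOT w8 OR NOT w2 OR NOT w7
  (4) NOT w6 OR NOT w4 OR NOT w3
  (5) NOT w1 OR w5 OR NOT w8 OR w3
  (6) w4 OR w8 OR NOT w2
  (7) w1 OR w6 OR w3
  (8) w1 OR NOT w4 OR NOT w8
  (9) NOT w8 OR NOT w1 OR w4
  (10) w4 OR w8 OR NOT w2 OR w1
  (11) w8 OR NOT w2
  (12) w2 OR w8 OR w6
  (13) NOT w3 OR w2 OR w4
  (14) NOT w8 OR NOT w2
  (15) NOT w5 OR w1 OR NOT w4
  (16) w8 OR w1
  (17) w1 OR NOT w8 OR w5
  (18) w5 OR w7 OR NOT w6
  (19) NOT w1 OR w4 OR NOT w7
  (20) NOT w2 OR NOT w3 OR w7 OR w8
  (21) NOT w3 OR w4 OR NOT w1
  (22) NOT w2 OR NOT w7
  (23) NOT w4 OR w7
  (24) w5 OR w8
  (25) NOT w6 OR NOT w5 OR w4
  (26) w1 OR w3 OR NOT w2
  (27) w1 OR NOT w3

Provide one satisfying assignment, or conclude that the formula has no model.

w1 ↦ true; w2 ↦ false; w3 ↦ false; w4 ↦ true; w5 ↦ true; w6 ↦ true; w7 ↦ true; w8 ↦ false

Try w8 = false.
Unit clause (NOT w2) forces w2 = false.
Unit clause (w6) forces w6 = true.
Unit clause (w1) forces w1 = true.
Unit clause (w5) forces w5 = true.
Unit clause (w4) forces w4 = true.
Unit clause (NOT w3) forces w3 = false.
Unit clause (w7) forces w7 = true.
This assignment satisfies each clause.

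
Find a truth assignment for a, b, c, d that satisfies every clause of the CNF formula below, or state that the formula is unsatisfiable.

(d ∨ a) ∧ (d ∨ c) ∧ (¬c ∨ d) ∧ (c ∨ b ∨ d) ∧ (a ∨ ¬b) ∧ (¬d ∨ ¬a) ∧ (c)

a: False,  b: False,  c: True,  d: True

(c) alone gives c = True.
(d) alone gives d = True.
(¬a) alone gives a = False.
(¬b) alone gives b = False.
Every clause now holds.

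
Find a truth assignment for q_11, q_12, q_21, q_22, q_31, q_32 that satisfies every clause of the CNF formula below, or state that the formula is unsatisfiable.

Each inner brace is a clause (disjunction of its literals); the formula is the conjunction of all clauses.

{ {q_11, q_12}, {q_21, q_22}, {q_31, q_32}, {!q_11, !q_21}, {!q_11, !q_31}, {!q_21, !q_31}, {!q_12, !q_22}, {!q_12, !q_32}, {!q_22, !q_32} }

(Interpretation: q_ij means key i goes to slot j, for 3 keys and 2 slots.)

UNSATISFIABLE

Case q_11 = true:
The clause (!q_21) is unit, so q_21 = false.
The clause (q_22) is unit, so q_22 = true.
The clause (!q_31) is unit, so q_31 = false.
The clause (q_32) is unit, so q_32 = true.
But (!q_32) is also a unit clause — contradiction.
Undo q_11 and try q_11 = false.
The clause (q_12) is unit, so q_12 = true.
The clause (!q_22) is unit, so q_22 = false.
The clause (q_21) is unit, so q_21 = true.
The clause (!q_31) is unit, so q_31 = false.
The clause (q_32) is unit, so q_32 = true.
But (!q_32) is also a unit clause — contradiction.
Both values of q_11 lead to a conflict.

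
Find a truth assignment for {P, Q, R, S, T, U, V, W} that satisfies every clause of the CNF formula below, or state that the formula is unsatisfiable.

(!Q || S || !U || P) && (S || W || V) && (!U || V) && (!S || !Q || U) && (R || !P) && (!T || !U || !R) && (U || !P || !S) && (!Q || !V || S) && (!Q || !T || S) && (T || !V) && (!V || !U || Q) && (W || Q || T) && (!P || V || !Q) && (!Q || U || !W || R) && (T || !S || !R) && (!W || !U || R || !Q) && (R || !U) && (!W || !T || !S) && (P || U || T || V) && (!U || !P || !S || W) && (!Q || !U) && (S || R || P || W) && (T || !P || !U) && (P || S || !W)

Branch on U: set U = false.
Branch on S: set S = true.
The clause (!Q) is unit, so Q = false.
The clause (!P) is unit, so P = false.
Branch on T: set T = true.
The clause (!W) is unit, so W = false.
All clauses hold; R, V can take either value.

P ↦ false,  Q ↦ false,  R ↦ false,  S ↦ true,  T ↦ true,  U ↦ false,  V ↦ true,  W ↦ false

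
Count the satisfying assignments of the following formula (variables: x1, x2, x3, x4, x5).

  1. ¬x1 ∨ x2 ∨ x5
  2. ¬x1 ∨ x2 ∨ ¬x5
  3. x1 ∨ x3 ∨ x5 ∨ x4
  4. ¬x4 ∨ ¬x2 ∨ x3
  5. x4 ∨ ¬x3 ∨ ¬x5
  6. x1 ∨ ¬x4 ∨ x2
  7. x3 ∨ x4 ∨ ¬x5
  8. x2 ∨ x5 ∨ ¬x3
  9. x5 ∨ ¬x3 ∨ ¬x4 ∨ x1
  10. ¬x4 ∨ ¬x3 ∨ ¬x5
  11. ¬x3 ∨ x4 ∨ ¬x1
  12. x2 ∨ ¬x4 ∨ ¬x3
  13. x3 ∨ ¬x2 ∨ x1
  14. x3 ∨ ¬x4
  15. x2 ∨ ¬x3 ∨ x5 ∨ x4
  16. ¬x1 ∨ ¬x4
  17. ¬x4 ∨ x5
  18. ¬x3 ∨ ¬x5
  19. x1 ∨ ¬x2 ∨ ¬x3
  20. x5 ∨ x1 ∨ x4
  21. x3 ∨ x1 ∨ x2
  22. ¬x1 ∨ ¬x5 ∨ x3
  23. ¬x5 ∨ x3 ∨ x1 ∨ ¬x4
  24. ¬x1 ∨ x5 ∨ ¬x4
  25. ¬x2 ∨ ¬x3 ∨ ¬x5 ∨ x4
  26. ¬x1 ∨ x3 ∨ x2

1

There are 2^5 = 32 truth assignments over (x1, x2, x3, x4, x5).
Split on x1. With x1 = True, the clauses containing x1 are satisfied and ¬x1 drops from the rest; 1 of the 2^4 = 16 assignments to the other variables satisfy what remains.
With x1 = False, by the same count on the reduced clause set, 0 assignments work.
Total: 1 + 0 = 1.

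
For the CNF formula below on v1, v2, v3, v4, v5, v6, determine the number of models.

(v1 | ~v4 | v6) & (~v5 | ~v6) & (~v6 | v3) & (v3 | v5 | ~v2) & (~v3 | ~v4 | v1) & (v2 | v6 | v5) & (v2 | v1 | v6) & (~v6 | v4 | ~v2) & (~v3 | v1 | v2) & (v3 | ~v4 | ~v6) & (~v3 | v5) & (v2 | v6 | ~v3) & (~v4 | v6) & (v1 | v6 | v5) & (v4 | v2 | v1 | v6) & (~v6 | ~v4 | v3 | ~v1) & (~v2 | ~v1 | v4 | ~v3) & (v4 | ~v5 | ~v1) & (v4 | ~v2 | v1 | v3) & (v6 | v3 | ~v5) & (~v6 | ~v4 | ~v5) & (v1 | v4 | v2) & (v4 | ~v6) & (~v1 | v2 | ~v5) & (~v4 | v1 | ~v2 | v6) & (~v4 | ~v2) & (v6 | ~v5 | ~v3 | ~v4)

There are 2^6 = 64 truth assignments over (v1, v2, v3, v4, v5, v6).
Split on v2. With v2 = 1, the clauses containing v2 are satisfied and ~v2 drops from the rest; 1 of the 2^5 = 32 assignments to the other variables satisfy what remains.
With v2 = 0, by the same count on the reduced clause set, 0 assignments work.
Total: 1 + 0 = 1.

1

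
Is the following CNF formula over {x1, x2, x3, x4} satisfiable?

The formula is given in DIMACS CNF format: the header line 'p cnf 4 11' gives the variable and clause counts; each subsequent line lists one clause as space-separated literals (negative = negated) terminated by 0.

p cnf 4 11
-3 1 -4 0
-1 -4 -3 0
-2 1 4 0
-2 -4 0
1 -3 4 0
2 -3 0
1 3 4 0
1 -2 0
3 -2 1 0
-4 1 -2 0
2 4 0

Try x2 = False.
From the singleton clause (¬x3), x3 = False.
From the singleton clause (x4), x4 = True.
All clauses hold; x1 can take either value.
A satisfying assignment: x1 ↦ False, x2 ↦ False, x3 ↦ False, x4 ↦ True.

Yes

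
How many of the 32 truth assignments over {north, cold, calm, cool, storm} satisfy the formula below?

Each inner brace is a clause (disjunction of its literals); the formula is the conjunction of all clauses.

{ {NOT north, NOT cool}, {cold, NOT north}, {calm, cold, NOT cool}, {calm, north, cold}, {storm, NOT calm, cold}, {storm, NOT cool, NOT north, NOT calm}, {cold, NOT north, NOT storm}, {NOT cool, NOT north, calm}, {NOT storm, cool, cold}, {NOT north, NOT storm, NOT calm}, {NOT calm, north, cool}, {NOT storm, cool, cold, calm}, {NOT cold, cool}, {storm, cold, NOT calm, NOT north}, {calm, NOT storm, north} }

4

There are 2^5 = 32 truth assignments over (north, cold, calm, cool, storm).
Split on north. With north = true, the clauses containing north are satisfied and NOT north drops from the rest; 0 of the 2^4 = 16 assignments to the other variables satisfy what remains.
With north = false, by the same count on the reduced clause set, 4 assignments work.
Total: 0 + 4 = 4.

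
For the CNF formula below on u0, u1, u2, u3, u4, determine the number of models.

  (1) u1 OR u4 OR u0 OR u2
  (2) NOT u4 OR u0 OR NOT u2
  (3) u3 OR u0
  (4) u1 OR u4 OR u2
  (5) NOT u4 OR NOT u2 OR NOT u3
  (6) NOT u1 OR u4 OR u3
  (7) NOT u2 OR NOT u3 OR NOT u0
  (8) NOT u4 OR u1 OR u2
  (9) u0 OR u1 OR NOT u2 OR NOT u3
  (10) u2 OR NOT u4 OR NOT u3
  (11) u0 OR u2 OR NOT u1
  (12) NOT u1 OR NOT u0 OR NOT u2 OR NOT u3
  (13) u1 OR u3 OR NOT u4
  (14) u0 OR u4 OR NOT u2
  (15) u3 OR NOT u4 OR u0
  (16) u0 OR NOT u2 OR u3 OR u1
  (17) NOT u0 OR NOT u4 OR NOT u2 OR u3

3

There are 2^5 = 32 truth assignments over (u0, u1, u2, u3, u4).
Split on u4. With u4 = true, the clauses containing u4 are satisfied and NOT u4 drops from the rest; 1 of the 2^4 = 16 assignments to the other variables satisfy what remains.
With u4 = false, by the same count on the reduced clause set, 2 assignments work.
(One model: u0=T, u1=F, u2=T, u3=F, u4=F.)
Total: 1 + 2 = 3.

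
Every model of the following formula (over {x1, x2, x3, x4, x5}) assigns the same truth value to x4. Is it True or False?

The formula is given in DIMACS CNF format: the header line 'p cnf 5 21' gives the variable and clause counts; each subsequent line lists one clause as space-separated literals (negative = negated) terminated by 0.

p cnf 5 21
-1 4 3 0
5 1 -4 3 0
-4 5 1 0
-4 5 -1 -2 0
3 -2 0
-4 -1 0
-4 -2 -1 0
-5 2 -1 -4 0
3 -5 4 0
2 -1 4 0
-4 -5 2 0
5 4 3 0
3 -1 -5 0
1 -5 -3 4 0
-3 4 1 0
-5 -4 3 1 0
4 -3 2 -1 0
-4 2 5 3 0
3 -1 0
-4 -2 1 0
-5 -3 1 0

False

Suppose x4 = True.
(¬x1) alone gives x1 = False.
(x5) alone gives x5 = True.
(x2) alone gives x2 = True.
That conflicts with the unit clause (¬x2).
So every satisfying assignment has x4 = False.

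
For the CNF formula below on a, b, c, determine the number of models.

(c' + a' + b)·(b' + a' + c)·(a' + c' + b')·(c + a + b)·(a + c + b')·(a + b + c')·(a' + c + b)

1

There are 2^3 = 8 truth assignments over (a, b, c).
Check each against the 7 clauses (columns in the order a, b, c):
  F F F  ✗ fails (c + a + b)
  F F T  ✗ fails (a + b + c')
  F T F  ✗ fails (a + c + b')
  F T T  ✓ satisfies all
  T F F  ✗ fails (a' + c + b)
  T F T  ✗ fails (c' + a' + b)
  T T F  ✗ fails (b' + a' + c)
  T T T  ✗ fails (a' + c' + b')
1 of the 8 rows is a model.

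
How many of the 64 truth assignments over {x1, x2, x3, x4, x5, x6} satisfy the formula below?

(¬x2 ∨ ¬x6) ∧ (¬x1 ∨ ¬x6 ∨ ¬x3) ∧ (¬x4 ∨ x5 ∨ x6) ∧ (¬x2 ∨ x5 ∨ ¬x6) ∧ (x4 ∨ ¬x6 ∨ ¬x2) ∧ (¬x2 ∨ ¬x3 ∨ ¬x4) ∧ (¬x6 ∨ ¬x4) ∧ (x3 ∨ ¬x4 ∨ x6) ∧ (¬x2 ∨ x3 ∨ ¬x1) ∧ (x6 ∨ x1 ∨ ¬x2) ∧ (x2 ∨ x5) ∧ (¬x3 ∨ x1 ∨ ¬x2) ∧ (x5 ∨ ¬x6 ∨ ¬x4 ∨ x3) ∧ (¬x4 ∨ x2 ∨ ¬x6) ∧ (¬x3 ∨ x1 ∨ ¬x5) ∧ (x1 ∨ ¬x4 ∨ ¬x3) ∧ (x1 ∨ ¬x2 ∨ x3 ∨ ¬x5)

There are 2^6 = 64 truth assignments over (x1, x2, x3, x4, x5, x6).
Split on x5. With x5 = True, the clauses containing x5 are satisfied and ¬x5 drops from the rest; 7 of the 2^5 = 32 assignments to the other variables satisfy what remains.
With x5 = False, by the same count on the reduced clause set, 1 assignment works.
(One model: x1=F, x2=F, x3=F, x4=F, x5=T, x6=F.)
Total: 7 + 1 = 8.

8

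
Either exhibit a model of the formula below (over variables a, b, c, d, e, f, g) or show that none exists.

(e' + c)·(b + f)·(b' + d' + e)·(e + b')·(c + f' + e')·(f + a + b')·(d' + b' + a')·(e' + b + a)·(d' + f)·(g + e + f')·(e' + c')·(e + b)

Case e = 0:
The clause (b') is unit, so b = 0.
Now (b) is unsatisfied and unit — conflict.
That branch fails; take e = 1 instead.
The clause (c) is unit, so c = 1.
Now (c') is unsatisfied and unit — conflict.
Both values of e lead to a conflict.

UNSATISFIABLE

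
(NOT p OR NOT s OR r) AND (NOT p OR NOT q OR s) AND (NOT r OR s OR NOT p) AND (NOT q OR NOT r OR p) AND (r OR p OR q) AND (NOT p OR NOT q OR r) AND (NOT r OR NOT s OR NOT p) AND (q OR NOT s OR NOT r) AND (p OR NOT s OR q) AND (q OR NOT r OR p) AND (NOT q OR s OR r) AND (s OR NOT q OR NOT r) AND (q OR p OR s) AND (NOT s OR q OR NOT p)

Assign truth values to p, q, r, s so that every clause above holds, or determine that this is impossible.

p=true, q=false, r=false, s=false

Suppose p = true.
Suppose s = false.
The clause (NOT q) is unit, so q = false.
The clause (NOT r) is unit, so r = false.
Every clause now holds.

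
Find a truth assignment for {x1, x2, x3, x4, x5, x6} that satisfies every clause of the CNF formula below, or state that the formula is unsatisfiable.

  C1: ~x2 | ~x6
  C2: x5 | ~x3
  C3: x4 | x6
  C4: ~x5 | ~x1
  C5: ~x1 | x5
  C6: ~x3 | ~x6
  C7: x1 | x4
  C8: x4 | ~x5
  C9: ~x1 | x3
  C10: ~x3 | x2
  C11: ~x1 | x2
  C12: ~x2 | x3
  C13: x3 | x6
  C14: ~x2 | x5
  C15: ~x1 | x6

x1: 0; x2: 0; x3: 0; x4: 1; x5: 1; x6: 1

Try x2 = 0.
(~x3) alone gives x3 = 0.
(~x1) alone gives x1 = 0.
(x4) alone gives x4 = 1.
(x6) alone gives x6 = 1.
All clauses hold; x5 can take either value.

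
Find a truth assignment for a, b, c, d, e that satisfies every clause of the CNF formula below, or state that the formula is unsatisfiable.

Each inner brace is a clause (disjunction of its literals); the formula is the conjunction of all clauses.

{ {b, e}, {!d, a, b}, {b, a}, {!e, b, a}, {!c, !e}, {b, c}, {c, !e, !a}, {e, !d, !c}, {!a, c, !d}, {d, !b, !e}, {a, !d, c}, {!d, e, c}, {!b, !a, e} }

a ↦ false, b ↦ true, c ↦ true, d ↦ false, e ↦ false

Branch on b: set b = true.
Branch on c: set c = true.
Unit clause (!e) forces e = false.
Unit clause (!d) forces d = false.
Unit clause (!a) forces a = false.
All clauses are satisfied.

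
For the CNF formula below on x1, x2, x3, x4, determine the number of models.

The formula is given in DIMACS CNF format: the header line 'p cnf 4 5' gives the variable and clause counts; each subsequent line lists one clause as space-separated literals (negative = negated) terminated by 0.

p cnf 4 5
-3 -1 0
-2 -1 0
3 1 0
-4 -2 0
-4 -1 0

There are 2^4 = 16 truth assignments over (x1, x2, x3, x4).
Check each against the 5 clauses (columns in the order x1, x2, x3, x4):
  F F F F  ✗ fails (x3 ∨ x1)
  F F F T  ✗ fails (x3 ∨ x1)
  F F T F  ✓ satisfies all
  F F T T  ✓ satisfies all
  F T F F  ✗ fails (x3 ∨ x1)
  F T F T  ✗ fails (x3 ∨ x1)
  F T T F  ✓ satisfies all
  F T T T  ✗ fails (¬x4 ∨ ¬x2)
  T F F F  ✓ satisfies all
  T F F T  ✗ fails (¬x4 ∨ ¬x1)
  T F T F  ✗ fails (¬x3 ∨ ¬x1)
  T F T T  ✗ fails (¬x3 ∨ ¬x1)
  T T F F  ✗ fails (¬x2 ∨ ¬x1)
  T T F T  ✗ fails (¬x2 ∨ ¬x1)
  T T T F  ✗ fails (¬x3 ∨ ¬x1)
  T T T T  ✗ fails (¬x3 ∨ ¬x1)
4 of the 16 rows are models.

4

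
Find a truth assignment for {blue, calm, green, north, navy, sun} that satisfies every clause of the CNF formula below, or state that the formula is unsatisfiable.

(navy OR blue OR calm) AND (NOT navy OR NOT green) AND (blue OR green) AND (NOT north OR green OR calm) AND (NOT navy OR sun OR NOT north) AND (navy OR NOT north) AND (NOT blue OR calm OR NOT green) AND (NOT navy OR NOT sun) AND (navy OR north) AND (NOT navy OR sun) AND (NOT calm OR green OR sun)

UNSATISFIABLE

Suppose navy = false.
From the singleton clause (NOT north), north = false.
Now (north) is unsatisfied and unit — conflict.
That branch fails; take navy = true instead.
From the singleton clause (NOT green), green = false.
From the singleton clause (blue), blue = true.
From the singleton clause (NOT sun), sun = false.
Now (sun) is unsatisfied and unit — conflict.
Either choice for navy ends in contradiction.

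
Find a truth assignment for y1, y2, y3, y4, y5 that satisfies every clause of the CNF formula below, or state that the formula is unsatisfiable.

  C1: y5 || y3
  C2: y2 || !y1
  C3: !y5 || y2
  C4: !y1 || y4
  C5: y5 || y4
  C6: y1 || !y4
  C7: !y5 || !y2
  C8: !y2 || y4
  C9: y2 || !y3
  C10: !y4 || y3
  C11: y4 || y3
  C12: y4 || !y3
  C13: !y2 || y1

y1 ↦ true, y2 ↦ true, y3 ↦ true, y4 ↦ true, y5 ↦ false

Suppose y5 = false.
The clause (y3) is unit, so y3 = true.
The clause (y4) is unit, so y4 = true.
The clause (y1) is unit, so y1 = true.
The clause (y2) is unit, so y2 = true.
This assignment satisfies each clause.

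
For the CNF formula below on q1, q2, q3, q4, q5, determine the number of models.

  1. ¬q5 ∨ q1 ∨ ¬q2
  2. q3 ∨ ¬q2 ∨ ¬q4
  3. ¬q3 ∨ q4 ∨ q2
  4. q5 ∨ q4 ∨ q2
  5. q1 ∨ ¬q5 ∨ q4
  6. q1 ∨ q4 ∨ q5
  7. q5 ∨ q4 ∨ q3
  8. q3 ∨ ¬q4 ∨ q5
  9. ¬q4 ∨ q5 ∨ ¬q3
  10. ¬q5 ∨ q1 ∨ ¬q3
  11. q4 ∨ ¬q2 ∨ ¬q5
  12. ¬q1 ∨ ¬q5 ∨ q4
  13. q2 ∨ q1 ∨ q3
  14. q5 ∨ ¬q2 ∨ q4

There are 2^5 = 32 truth assignments over (q1, q2, q3, q4, q5).
Split on q2. With q2 = True, the clauses containing q2 are satisfied and ¬q2 drops from the rest; 1 of the 2^4 = 16 assignments to the other variables satisfy what remains.
With q2 = False, by the same count on the reduced clause set, 2 assignments work.
Total: 1 + 2 = 3.

3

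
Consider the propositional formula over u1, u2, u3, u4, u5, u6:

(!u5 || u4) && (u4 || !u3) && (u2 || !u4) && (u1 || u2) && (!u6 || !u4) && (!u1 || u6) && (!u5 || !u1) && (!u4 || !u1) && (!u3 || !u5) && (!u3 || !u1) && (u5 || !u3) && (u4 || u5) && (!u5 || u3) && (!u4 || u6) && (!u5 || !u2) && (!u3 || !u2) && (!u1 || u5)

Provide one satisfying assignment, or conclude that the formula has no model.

UNSATISFIABLE

Suppose u5 = false.
The clause (!u3) is unit, so u3 = false.
The clause (u4) is unit, so u4 = true.
The clause (u2) is unit, so u2 = true.
The clause (!u6) is unit, so u6 = false.
But (u6) is also a unit clause — contradiction.
Undo u5 and try u5 = true.
The clause (u4) is unit, so u4 = true.
The clause (u2) is unit, so u2 = true.
But (!u2) is also a unit clause — contradiction.
Either choice for u5 ends in contradiction.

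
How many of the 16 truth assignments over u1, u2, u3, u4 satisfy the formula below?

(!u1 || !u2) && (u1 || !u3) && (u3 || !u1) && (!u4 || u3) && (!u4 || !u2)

There are 2^4 = 16 truth assignments over (u1, u2, u3, u4).
Split on u3. With u3 = true, the clauses containing u3 are satisfied and !u3 drops from the rest; 2 of the 2^3 = 8 assignments to the other variables satisfy what remains.
With u3 = false, by the same count on the reduced clause set, 2 assignments work.
(One model: u1=F, u2=F, u3=F, u4=F.)
Total: 2 + 2 = 4.

4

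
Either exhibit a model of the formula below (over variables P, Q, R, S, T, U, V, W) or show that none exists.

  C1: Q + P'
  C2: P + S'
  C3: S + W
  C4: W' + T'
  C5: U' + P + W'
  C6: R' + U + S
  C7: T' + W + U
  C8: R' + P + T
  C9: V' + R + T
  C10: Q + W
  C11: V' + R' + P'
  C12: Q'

Unit clause (Q') forces Q = 0.
Unit clause (P') forces P = 0.
Unit clause (S') forces S = 0.
Unit clause (W) forces W = 1.
Unit clause (T') forces T = 0.
Unit clause (U') forces U = 0.
Unit clause (R') forces R = 0.
Unit clause (V') forces V = 0.
Every clause now holds.

P=0,  Q=0,  R=0,  S=0,  T=0,  U=0,  V=0,  W=1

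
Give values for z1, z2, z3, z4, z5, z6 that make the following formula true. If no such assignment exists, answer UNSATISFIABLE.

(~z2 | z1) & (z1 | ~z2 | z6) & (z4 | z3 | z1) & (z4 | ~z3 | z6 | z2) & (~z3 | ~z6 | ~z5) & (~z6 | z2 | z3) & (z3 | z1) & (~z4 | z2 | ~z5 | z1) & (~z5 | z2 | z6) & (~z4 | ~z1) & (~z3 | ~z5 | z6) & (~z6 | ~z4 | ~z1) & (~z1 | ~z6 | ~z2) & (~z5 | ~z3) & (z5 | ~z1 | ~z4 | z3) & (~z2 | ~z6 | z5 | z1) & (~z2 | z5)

Branch on z2: set z2 = 0.
Branch on z6: set z6 = 0.
Unit clause (~z5) forces z5 = 0.
Branch on z4: set z4 = 1.
Unit clause (~z1) forces z1 = 0.
Unit clause (z3) forces z3 = 1.
All clauses are satisfied.

z1 ↦ 0, z2 ↦ 0, z3 ↦ 1, z4 ↦ 1, z5 ↦ 0, z6 ↦ 0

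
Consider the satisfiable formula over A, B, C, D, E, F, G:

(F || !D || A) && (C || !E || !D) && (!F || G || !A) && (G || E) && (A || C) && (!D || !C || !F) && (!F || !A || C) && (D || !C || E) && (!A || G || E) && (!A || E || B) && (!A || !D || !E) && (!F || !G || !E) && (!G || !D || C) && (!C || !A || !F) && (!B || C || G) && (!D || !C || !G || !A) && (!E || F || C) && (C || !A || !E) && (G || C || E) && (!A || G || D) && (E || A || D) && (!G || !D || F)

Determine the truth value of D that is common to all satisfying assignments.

False

Suppose D = true.
Suppose F = true.
Unit clause (!C) forces C = false.
Unit clause (!E) forces E = false.
Unit clause (G) forces G = true.
But (!G) is also a unit clause — contradiction.
Undo F and try F = false.
Unit clause (A) forces A = true.
Unit clause (!E) forces E = false.
Unit clause (G) forces G = true.
But (!G) is also a unit clause — contradiction.
Both values of F lead to a conflict.
So every satisfying assignment has D = False.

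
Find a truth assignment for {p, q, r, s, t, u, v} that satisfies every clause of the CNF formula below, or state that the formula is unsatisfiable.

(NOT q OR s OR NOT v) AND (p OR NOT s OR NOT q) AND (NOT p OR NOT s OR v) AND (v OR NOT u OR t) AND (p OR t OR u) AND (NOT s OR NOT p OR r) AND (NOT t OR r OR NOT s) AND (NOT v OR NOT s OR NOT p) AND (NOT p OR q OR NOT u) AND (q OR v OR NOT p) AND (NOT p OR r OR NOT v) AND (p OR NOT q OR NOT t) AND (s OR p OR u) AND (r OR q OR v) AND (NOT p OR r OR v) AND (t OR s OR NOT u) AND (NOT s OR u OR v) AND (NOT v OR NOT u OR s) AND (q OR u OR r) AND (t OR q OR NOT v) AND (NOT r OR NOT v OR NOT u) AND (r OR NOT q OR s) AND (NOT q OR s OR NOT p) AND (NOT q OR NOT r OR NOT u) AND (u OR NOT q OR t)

p=false,  q=false,  r=true,  s=true,  t=true,  u=false,  v=true

Branch on q: set q = false.
Branch on p: set p = false.
Branch on t: set t = true.
Branch on r: set r = true.
Branch on s: set s = true.
Branch on u: set u = false.
Unit clause (v) forces v = true.
This assignment satisfies each clause.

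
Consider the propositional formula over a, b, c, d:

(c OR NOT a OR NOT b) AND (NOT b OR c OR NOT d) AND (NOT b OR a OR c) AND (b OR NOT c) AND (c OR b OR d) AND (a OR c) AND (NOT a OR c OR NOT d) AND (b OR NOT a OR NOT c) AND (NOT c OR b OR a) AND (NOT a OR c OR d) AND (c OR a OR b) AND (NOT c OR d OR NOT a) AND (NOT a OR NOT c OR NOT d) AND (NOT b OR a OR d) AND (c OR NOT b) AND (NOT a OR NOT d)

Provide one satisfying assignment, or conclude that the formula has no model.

a=false, b=true, c=true, d=true

Case b = true:
From the singleton clause (c), c = true.
Case d = true:
From the singleton clause (NOT a), a = false.
This assignment satisfies each clause.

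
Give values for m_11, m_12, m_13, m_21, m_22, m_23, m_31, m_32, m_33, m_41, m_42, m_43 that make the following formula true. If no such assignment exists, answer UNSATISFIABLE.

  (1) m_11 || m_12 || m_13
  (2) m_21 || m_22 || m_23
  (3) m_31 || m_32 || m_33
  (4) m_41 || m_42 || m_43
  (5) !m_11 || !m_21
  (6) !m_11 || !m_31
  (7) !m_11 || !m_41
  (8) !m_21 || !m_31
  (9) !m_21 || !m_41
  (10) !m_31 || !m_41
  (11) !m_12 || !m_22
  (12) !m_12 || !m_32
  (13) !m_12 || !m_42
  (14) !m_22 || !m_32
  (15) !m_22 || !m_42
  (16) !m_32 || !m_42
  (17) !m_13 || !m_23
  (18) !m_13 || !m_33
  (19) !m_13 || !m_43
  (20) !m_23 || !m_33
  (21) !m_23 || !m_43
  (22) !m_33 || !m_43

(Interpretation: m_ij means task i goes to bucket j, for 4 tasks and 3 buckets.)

UNSATISFIABLE

Try m_11 = false.
Try m_12 = true.
The clause (!m_22) is unit, so m_22 = false.
The clause (!m_32) is unit, so m_32 = false.
The clause (!m_42) is unit, so m_42 = false.
Try m_21 = true.
The clause (!m_31) is unit, so m_31 = false.
The clause (m_33) is unit, so m_33 = true.
The clause (!m_41) is unit, so m_41 = false.
The clause (m_43) is unit, so m_43 = true.
But (!m_43) is also a unit clause — contradiction.
That branch fails; take m_21 = false instead.
The clause (m_23) is unit, so m_23 = true.
The clause (!m_13) is unit, so m_13 = false.
The clause (!m_33) is unit, so m_33 = false.
The clause (m_31) is unit, so m_31 = true.
The clause (!m_41) is unit, so m_41 = false.
The clause (m_43) is unit, so m_43 = true.
But (!m_43) is also a unit clause — contradiction.
Neither m_21 = true nor m_21 = false works.
That branch fails; take m_12 = false instead.
The clause (m_13) is unit, so m_13 = true.
The clause (!m_23) is unit, so m_23 = false.
The clause (!m_33) is unit, so m_33 = false.
The clause (!m_43) is unit, so m_43 = false.
Try m_21 = true.
The clause (!m_31) is unit, so m_31 = false.
The clause (m_32) is unit, so m_32 = true.
The clause (!m_41) is unit, so m_41 = false.
The clause (m_42) is unit, so m_42 = true.
But (!m_42) is also a unit clause — contradiction.
That branch fails; take m_21 = false instead.
The clause (m_22) is unit, so m_22 = true.
The clause (!m_32) is unit, so m_32 = false.
The clause (m_31) is unit, so m_31 = true.
The clause (!m_41) is unit, so m_41 = false.
The clause (m_42) is unit, so m_42 = true.
But (!m_42) is also a unit clause — contradiction.
Neither m_21 = true nor m_21 = false works.
Neither m_12 = true nor m_12 = false works.
That branch fails; take m_11 = true instead.
The clause (!m_21) is unit, so m_21 = false.
The clause (!m_31) is unit, so m_31 = false.
The clause (!m_41) is unit, so m_41 = false.
Try m_22 = true.
The clause (!m_12) is unit, so m_12 = false.
The clause (!m_32) is unit, so m_32 = false.
The clause (m_33) is unit, so m_33 = true.
The clause (!m_42) is unit, so m_42 = false.
The clause (m_43) is unit, so m_43 = true.
But (!m_43) is also a unit clause — contradiction.
That branch fails; take m_22 = false instead.
The clause (m_23) is unit, so m_23 = true.
The clause (!m_13) is unit, so m_13 = false.
The clause (!m_33) is unit, so m_33 = false.
The clause (m_32) is unit, so m_32 = true.
The clause (!m_12) is unit, so m_12 = false.
The clause (!m_42) is unit, so m_42 = false.
The clause (m_43) is unit, so m_43 = true.
But (!m_43) is also a unit clause — contradiction.
Neither m_22 = true nor m_22 = false works.
Neither m_11 = true nor m_11 = false works.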